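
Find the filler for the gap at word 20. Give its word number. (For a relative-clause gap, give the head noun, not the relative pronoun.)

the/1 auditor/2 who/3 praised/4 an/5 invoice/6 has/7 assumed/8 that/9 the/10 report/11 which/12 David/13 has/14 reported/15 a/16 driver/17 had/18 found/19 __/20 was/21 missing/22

The gap at 20 is the object of "found", inside a relative clause.
The relative pronoun is "which" (word 12); it is bound by the head noun immediately before it.
Its filler is the head noun "report", at word 11.

11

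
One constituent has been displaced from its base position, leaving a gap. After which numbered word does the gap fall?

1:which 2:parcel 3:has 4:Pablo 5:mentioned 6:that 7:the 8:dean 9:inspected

9

The displaced element is "which parcel" (word 2).
It is linked across 1 clause boundary (that).
It functions as the direct object of "inspected", so the gap sits immediately after word 9 ("inspected").
Base order: Pablo has mentioned that the dean inspected which parcel.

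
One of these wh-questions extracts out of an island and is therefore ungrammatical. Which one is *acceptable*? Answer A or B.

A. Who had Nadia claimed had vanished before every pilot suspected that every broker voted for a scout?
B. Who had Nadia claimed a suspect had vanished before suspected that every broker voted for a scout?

In B, the wh-phrase is extracted from inside an adjunct island (introduced by "before"), which blocks movement.
In A, the extraction path crosses only that-complement boundaries, which are transparent.
So A is grammatical.

A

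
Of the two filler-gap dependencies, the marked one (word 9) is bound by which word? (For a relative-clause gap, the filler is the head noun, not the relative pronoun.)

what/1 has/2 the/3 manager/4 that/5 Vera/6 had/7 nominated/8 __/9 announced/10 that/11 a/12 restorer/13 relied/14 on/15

The marked gap is inside the relative clause, the direct object of "nominated".
Its filler is the head noun "manager" (via "that"), at word 4.
(The other dependency links word 1 to a gap after word 15.)

4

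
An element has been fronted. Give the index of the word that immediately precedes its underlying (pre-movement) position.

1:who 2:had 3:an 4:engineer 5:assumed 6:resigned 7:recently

The displaced element is "who" (word 1).
It is linked across 1 clause boundary (Ø).
It functions as the subject of "resigned", so the gap sits immediately after word 5 ("assumed").
Base order: An engineer had assumed that who resigned recently.

5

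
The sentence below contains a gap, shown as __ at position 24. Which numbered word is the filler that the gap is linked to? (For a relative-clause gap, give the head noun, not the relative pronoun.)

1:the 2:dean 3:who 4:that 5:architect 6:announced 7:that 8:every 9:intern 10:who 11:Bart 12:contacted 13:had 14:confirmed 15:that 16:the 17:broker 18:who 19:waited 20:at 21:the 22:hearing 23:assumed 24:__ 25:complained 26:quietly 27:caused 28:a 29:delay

2

The gap at 24 is the subject of "complained", inside a relative clause.
The relative pronoun is "who" (word 3); it is bound by the head noun immediately before it.
Its filler is the head noun "dean", at word 2.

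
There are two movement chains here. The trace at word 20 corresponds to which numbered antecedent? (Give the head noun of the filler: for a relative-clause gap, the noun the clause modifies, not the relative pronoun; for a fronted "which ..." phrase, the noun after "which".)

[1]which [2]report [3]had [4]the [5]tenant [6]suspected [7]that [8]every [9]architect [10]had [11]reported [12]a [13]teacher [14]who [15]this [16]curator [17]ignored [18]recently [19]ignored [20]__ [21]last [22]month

The marked gap is the direct object of "ignored".
Its filler is the fronted wh-phrase "which report", at word 2.
(The other dependency links word 13 to a gap after word 17.)

2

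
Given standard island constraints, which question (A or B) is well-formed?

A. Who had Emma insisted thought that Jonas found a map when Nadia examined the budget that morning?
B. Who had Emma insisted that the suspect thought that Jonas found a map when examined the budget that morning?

In B, the wh-phrase is extracted from inside an adjunct island (introduced by "when"), which blocks movement.
In A, the extraction path crosses only that-complement boundaries, which are transparent.
So A is grammatical.

A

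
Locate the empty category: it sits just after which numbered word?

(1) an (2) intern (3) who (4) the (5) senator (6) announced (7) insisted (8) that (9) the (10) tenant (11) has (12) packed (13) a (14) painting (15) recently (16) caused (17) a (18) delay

The displaced element is "an intern" (word 2).
It is linked across 1 clause boundary (Ø).
It functions as the subject of "insisted", so the gap sits immediately after word 6 ("announced").
Base order: The senator announced that an intern insisted that the tenant has packed a painting recently.

6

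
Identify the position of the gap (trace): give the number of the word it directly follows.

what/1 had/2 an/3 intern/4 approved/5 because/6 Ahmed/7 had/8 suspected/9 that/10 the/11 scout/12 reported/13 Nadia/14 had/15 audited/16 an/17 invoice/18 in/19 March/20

The displaced element is "what" (word 1).
It functions as the direct object of "approved", so the gap sits immediately after word 5 ("approved").
Base order: An intern had approved what because Ahmed had suspected that the scout reported Nadia had audited an invoice in March.

5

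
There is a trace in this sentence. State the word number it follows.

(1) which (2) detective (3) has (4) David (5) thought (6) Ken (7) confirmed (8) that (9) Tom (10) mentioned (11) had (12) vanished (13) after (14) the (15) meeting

The displaced element is "which detective" (word 2).
It is linked across 3 clause boundaries (Ø → that → Ø).
It functions as the subject of "vanished", so the gap sits immediately after word 10 ("mentioned").
Base order: David has thought Ken confirmed that Tom mentioned which detective had vanished after the meeting.

10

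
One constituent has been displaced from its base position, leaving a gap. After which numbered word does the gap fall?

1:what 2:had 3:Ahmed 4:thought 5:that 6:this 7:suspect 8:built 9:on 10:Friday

The displaced element is "what" (word 1).
It is linked across 1 clause boundary (that).
It functions as the direct object of "built", so the gap sits immediately after word 8 ("built").
Base order: Ahmed had thought that this suspect built what on Friday.

8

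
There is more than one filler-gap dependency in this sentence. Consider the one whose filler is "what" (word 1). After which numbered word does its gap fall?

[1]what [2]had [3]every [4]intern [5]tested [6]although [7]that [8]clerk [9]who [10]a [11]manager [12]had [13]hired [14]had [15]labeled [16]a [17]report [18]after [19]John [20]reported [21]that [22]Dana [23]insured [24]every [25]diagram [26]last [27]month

5

The displaced element is "what" (word 1).
It functions as the direct object of "tested", so the gap sits immediately after word 5 ("tested").
Base order: Every intern had tested what although that clerk who a manager had hired had labeled a report after John reported that Dana insured every diagram last month.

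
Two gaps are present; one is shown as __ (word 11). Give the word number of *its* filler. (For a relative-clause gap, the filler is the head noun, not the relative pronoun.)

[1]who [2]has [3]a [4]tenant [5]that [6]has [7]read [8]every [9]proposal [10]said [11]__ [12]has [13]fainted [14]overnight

The marked gap is the subject of "fainted".
Its filler is the fronted wh-phrase "who", at word 1.
(The other dependency links word 4 to a gap after word 5.)

1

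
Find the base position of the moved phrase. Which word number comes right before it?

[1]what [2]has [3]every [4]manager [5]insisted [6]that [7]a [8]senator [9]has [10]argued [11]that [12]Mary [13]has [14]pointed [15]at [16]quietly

15

The displaced element is "what" (word 1).
It is linked across 2 clause boundaries (that → that).
It functions as the object of the preposition "at" of "pointed", so the gap sits immediately after word 15 ("at").
Base order: Every manager has insisted that a senator has argued that Mary has pointed at what quietly.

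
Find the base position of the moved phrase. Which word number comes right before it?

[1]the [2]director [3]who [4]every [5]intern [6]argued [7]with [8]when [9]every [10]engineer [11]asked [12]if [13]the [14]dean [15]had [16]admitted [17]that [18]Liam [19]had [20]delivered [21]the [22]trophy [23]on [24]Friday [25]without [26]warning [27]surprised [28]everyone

7

The displaced element is "the director" (word 2).
It functions as the object of the preposition "with" of "argued", so the gap sits immediately after word 7 ("with").
Base order: Every intern argued with the director when every engineer asked if the dean had admitted that Liam had delivered the trophy on Friday without warning.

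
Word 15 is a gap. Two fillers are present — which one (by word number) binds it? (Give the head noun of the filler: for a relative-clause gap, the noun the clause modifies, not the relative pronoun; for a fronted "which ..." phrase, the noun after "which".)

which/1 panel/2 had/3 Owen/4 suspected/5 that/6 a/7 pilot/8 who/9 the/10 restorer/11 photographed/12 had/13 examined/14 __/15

The marked gap is the direct object of "examined".
Its filler is the fronted wh-phrase "which panel", at word 2.
(The other dependency links word 8 to a gap after word 12.)

2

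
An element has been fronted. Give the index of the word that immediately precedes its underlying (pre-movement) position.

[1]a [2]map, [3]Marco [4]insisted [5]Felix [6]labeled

The displaced element is "a map" (word 2).
It is linked across 1 clause boundary (Ø).
It functions as the direct object of "labeled", so the gap sits immediately after word 6 ("labeled").
Base order: Marco insisted Felix labeled a map.

6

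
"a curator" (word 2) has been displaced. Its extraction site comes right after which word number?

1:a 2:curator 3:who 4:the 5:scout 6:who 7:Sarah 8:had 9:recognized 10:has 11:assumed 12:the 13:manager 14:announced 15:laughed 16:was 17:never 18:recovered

The displaced element is "a curator" (word 2).
It is linked across 2 clause boundaries (Ø → Ø).
It functions as the subject of "laughed", so the gap sits immediately after word 14 ("announced").
Base order: The scout who Sarah had recognized has assumed the manager announced a curator laughed.

14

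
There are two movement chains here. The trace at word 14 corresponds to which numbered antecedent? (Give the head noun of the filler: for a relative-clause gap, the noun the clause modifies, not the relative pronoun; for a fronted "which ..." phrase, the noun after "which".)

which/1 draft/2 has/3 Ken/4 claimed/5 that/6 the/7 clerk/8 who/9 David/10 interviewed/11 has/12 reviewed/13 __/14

2

The marked gap is the direct object of "reviewed".
Its filler is the fronted wh-phrase "which draft", at word 2.
(The other dependency links word 8 to a gap after word 11.)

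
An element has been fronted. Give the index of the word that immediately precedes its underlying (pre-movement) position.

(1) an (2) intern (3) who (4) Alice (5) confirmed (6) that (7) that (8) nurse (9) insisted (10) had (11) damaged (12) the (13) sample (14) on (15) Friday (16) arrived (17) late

The displaced element is "an intern" (word 2).
It is linked across 2 clause boundaries (that → Ø).
It functions as the subject of "damaged", so the gap sits immediately after word 9 ("insisted").
Base order: Alice confirmed that that nurse insisted an intern had damaged the sample on Friday.

9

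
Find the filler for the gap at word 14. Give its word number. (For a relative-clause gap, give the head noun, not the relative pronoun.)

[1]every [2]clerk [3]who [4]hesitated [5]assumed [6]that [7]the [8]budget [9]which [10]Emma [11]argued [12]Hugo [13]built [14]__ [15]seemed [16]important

The gap at 14 is the object of "built", inside a relative clause.
The relative pronoun is "which" (word 9); it is bound by the head noun immediately before it.
Its filler is the head noun "budget", at word 8.

8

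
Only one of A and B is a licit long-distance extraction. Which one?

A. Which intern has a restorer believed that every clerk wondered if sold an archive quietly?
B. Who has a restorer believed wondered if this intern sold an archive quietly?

B

In A, the wh-phrase is extracted from inside a wh-island (introduced by "if"), which blocks movement.
In B, the extraction path crosses only that-complement boundaries, which are transparent.
So B is grammatical.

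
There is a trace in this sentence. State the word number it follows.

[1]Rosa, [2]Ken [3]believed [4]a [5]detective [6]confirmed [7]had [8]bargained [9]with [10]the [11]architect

The displaced element is "Rosa" (word 1).
It is linked across 2 clause boundaries (Ø → Ø).
It functions as the subject of "bargained", so the gap sits immediately after word 6 ("confirmed").
Base order: Ken believed a detective confirmed Rosa had bargained with the architect.

6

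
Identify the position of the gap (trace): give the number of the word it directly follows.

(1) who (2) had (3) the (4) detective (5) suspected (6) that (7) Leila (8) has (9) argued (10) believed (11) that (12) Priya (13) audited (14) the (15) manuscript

The displaced element is "who" (word 1).
It is linked across 2 clause boundaries (that → Ø).
It functions as the subject of "believed", so the gap sits immediately after word 9 ("argued").
Base order: The detective had suspected that Leila has argued who believed that Priya audited the manuscript.

9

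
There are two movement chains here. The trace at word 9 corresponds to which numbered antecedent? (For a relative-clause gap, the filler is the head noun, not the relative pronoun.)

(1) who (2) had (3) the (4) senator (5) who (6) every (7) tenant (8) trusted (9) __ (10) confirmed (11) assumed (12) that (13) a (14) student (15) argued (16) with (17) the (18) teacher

The marked gap is inside the relative clause, the direct object of "trusted".
Its filler is the head noun "senator" (via "who"), at word 4.
(The other dependency links word 1 to a gap after word 10.)

4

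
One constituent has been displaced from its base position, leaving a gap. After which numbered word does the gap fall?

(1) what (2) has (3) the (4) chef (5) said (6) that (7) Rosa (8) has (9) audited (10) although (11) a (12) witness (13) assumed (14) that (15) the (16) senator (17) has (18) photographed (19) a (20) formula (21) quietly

The displaced element is "what" (word 1).
It is linked across 1 clause boundary (that).
It functions as the direct object of "audited", so the gap sits immediately after word 9 ("audited").
Base order: The chef has said that Rosa has audited what although a witness assumed that the senator has photographed a formula quietly.

9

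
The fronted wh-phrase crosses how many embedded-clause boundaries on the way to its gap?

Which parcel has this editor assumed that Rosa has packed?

1

"which parcel" is extracted from the object of "packed".
Boundaries crossed, outermost first: [that] — 1 in total.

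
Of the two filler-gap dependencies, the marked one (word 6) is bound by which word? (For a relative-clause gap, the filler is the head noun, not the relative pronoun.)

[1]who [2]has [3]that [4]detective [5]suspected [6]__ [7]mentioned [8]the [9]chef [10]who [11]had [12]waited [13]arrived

The marked gap is the subject of "mentioned".
Its filler is the fronted wh-phrase "who", at word 1.
(The other dependency links word 9 to a gap after word 10.)

1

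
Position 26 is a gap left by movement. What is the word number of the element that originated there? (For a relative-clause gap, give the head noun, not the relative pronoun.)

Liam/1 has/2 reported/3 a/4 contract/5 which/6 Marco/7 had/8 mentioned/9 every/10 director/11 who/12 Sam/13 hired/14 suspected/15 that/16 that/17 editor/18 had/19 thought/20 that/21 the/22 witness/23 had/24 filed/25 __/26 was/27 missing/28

5

The gap at 26 is the object of "filed", inside a relative clause.
The relative pronoun is "which" (word 6); it is bound by the head noun immediately before it.
Its filler is the head noun "contract", at word 5.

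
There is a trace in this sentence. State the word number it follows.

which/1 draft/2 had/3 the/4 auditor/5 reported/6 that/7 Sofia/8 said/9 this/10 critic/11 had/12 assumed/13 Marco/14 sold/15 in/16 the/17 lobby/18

15

The displaced element is "which draft" (word 2).
It is linked across 3 clause boundaries (that → Ø → Ø).
It functions as the direct object of "sold", so the gap sits immediately after word 15 ("sold").
Base order: The auditor had reported that Sofia said this critic had assumed Marco sold which draft in the lobby.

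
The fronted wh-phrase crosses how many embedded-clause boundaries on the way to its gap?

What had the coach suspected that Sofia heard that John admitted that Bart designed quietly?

3

"what" is extracted from the object of "designed".
Boundaries crossed, outermost first: [that], [that], [that] — 3 in total.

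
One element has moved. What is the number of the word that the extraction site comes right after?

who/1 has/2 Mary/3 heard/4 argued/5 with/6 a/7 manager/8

4

The displaced element is "who" (word 1).
It is linked across 1 clause boundary (Ø).
It functions as the subject of "argued", so the gap sits immediately after word 4 ("heard").
Base order: Mary has heard who argued with a manager.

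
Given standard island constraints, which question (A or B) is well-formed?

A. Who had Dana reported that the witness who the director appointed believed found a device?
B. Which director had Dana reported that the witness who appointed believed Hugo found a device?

In B, the wh-phrase is extracted from inside a complex-NP island (relative clause) (introduced by "who"), which blocks movement.
In A, the extraction path crosses only that-complement boundaries, which are transparent.
So A is grammatical.

A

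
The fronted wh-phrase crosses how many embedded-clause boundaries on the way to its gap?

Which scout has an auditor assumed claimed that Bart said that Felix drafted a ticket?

1

"which scout" is extracted from the subject of "claimed".
Boundaries crossed, outermost first: [Ø] — 1 in total.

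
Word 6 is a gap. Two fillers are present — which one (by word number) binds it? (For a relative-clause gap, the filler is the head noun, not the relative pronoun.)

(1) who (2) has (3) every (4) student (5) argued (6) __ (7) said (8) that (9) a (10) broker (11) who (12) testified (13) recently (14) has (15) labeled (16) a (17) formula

The marked gap is the subject of "said".
Its filler is the fronted wh-phrase "who", at word 1.
(The other dependency links word 10 to a gap after word 11.)

1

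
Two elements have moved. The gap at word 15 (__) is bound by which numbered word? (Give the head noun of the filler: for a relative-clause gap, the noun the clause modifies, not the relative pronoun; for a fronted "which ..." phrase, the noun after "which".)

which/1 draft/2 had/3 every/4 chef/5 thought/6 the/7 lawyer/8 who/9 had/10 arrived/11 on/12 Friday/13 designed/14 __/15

2

The marked gap is the direct object of "designed".
Its filler is the fronted wh-phrase "which draft", at word 2.
(The other dependency links word 8 to a gap after word 9.)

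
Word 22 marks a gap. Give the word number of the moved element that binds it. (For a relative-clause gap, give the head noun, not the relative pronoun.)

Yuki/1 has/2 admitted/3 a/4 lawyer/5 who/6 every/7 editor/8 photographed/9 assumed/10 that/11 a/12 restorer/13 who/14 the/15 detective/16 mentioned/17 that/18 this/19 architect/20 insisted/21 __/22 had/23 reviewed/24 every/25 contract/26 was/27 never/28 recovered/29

13

The gap at 22 is the subject of "reviewed", inside a relative clause.
The relative pronoun is "who" (word 14); it is bound by the head noun immediately before it.
Its filler is the head noun "restorer", at word 13.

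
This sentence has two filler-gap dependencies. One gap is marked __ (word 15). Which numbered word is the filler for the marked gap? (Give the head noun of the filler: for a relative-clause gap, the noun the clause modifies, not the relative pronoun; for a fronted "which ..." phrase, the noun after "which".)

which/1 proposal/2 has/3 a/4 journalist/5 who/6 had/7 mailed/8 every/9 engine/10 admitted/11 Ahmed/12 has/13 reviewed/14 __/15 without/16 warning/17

2

The marked gap is the direct object of "reviewed".
Its filler is the fronted wh-phrase "which proposal", at word 2.
(The other dependency links word 5 to a gap after word 6.)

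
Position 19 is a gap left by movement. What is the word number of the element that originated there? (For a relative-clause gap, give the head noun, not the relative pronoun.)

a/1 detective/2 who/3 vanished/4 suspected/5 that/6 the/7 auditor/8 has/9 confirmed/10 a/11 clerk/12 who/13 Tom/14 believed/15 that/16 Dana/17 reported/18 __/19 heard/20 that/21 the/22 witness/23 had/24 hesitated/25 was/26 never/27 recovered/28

The gap at 19 is the subject of "heard", inside a relative clause.
The relative pronoun is "who" (word 13); it is bound by the head noun immediately before it.
Its filler is the head noun "clerk", at word 12.

12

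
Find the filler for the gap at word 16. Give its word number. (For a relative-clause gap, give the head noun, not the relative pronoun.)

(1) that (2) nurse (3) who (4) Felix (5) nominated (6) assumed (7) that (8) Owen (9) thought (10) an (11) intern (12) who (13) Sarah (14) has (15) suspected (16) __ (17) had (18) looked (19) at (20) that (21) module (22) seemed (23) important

11

The gap at 16 is the subject of "looked", inside a relative clause.
The relative pronoun is "who" (word 12); it is bound by the head noun immediately before it.
Its filler is the head noun "intern", at word 11.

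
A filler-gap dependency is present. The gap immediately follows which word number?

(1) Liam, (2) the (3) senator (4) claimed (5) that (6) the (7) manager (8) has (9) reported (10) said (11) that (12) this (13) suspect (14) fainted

The displaced element is "Liam" (word 1).
It is linked across 2 clause boundaries (that → Ø).
It functions as the subject of "said", so the gap sits immediately after word 9 ("reported").
Base order: The senator claimed that the manager has reported that Liam said that this suspect fainted.

9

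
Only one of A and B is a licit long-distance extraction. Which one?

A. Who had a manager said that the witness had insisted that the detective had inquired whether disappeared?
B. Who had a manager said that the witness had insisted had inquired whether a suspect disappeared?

In A, the wh-phrase is extracted from inside a wh-island (introduced by "whether"), which blocks movement.
In B, the extraction path crosses only that-complement boundaries, which are transparent.
So B is grammatical.

B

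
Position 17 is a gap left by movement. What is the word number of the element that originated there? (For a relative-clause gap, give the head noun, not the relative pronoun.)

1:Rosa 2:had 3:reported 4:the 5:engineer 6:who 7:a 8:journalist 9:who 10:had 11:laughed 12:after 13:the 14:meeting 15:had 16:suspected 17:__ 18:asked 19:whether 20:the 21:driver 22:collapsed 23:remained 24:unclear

The gap at 17 is the subject of "asked", inside a relative clause.
The relative pronoun is "who" (word 6); it is bound by the head noun immediately before it.
Its filler is the head noun "engineer", at word 5.

5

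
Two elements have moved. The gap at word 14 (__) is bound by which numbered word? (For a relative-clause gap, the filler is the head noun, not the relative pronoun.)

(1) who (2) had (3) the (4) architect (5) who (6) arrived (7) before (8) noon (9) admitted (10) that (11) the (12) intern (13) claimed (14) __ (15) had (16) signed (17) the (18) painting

1

The marked gap is the subject of "signed".
Its filler is the fronted wh-phrase "who", at word 1.
(The other dependency links word 4 to a gap after word 5.)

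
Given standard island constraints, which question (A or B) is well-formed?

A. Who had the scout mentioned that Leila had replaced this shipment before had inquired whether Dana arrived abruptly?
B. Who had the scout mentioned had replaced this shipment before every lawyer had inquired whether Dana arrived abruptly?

In A, the wh-phrase is extracted from inside an adjunct island (introduced by "before"), which blocks movement.
In B, the extraction path crosses only that-complement boundaries, which are transparent.
So B is grammatical.

B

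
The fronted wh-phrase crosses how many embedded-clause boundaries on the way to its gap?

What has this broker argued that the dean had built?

1

"what" is extracted from the object of "built".
Boundaries crossed, outermost first: [that] — 1 in total.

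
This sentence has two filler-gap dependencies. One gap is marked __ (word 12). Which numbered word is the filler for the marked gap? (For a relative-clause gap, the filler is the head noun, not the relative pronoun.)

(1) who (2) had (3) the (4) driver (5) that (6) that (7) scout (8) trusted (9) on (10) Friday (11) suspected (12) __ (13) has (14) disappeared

The marked gap is the subject of "disappeared".
Its filler is the fronted wh-phrase "who", at word 1.
(The other dependency links word 4 to a gap after word 8.)

1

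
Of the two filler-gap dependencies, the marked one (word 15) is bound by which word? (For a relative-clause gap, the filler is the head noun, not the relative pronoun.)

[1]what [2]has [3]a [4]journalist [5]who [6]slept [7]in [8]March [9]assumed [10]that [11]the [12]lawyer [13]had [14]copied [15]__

The marked gap is the direct object of "copied".
Its filler is the fronted wh-phrase "what", at word 1.
(The other dependency links word 4 to a gap after word 5.)

1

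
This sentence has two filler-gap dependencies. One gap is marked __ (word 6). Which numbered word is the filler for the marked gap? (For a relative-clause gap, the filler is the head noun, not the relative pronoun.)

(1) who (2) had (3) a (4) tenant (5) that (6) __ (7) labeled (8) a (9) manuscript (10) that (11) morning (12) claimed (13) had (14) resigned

The marked gap is inside the relative clause, the subject of "labeled".
Its filler is the head noun "tenant" (via "that"), at word 4.
(The other dependency links word 1 to a gap after word 12.)

4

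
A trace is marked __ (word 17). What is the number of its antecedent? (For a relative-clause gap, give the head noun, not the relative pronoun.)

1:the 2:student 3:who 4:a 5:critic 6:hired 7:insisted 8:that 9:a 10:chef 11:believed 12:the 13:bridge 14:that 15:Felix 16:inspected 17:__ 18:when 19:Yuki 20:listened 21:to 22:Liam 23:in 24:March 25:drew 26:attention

The gap at 17 is the object of "inspected", inside a relative clause.
The relative pronoun is "that" (word 14); it is bound by the head noun immediately before it.
Its filler is the head noun "bridge", at word 13.

13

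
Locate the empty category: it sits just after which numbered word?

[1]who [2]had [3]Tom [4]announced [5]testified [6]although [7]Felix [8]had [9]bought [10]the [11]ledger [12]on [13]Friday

4

The displaced element is "who" (word 1).
It is linked across 1 clause boundary (Ø).
It functions as the subject of "testified", so the gap sits immediately after word 4 ("announced").
Base order: Tom had announced that who testified although Felix had bought the ledger on Friday.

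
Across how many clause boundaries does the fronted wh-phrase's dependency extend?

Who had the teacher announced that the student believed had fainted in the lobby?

2

"who" is extracted from the subject of "fainted".
Boundaries crossed, outermost first: [that], [Ø] — 2 in total.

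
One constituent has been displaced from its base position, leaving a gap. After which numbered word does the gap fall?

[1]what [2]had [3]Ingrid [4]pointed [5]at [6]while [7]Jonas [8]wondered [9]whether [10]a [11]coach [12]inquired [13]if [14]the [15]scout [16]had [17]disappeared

5

The displaced element is "what" (word 1).
It functions as the object of the preposition "at" of "pointed", so the gap sits immediately after word 5 ("at").
Base order: Ingrid had pointed at what while Jonas wondered whether a coach inquired if the scout had disappeared.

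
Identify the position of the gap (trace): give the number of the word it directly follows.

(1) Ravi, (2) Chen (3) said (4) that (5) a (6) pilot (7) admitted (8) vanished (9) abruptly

7

The displaced element is "Ravi" (word 1).
It is linked across 2 clause boundaries (that → Ø).
It functions as the subject of "vanished", so the gap sits immediately after word 7 ("admitted").
Base order: Chen said that a pilot admitted Ravi vanished abruptly.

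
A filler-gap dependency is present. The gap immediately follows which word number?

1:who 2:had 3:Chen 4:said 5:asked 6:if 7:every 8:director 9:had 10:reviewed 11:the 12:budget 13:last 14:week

The displaced element is "who" (word 1).
It is linked across 1 clause boundary (Ø).
It functions as the subject of "asked", so the gap sits immediately after word 4 ("said").
Base order: Chen had said that who asked if every director had reviewed the budget last week.

4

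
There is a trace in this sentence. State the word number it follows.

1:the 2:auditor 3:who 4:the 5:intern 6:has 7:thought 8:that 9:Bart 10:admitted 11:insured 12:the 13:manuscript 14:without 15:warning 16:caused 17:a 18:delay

The displaced element is "the auditor" (word 2).
It is linked across 2 clause boundaries (that → Ø).
It functions as the subject of "insured", so the gap sits immediately after word 10 ("admitted").
Base order: The intern has thought that Bart admitted the auditor insured the manuscript without warning.

10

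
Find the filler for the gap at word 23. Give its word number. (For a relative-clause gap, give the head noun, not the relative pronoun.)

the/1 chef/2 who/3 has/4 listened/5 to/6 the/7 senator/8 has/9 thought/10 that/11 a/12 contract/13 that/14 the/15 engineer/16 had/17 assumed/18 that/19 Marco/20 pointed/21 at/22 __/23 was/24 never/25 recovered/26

13

The gap at 23 is the prepositional object of "pointed", inside a relative clause.
The relative pronoun is "that" (word 14); it is bound by the head noun immediately before it.
Its filler is the head noun "contract", at word 13.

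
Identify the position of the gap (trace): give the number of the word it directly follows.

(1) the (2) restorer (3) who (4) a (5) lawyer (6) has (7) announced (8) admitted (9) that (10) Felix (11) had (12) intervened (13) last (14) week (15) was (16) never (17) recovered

The displaced element is "the restorer" (word 2).
It is linked across 1 clause boundary (Ø).
It functions as the subject of "admitted", so the gap sits immediately after word 7 ("announced").
Base order: A lawyer has announced the restorer admitted that Felix had intervened last week.

7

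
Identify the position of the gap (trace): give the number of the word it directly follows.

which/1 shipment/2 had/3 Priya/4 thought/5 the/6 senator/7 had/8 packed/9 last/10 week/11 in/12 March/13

The displaced element is "which shipment" (word 2).
It is linked across 1 clause boundary (Ø).
It functions as the direct object of "packed", so the gap sits immediately after word 9 ("packed").
Base order: Priya had thought the senator had packed which shipment last week in March.

9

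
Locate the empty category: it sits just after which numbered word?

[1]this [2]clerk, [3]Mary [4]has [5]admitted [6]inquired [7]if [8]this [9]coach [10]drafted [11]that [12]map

The displaced element is "this clerk" (word 2).
It is linked across 1 clause boundary (Ø).
It functions as the subject of "inquired", so the gap sits immediately after word 5 ("admitted").
Base order: Mary has admitted this clerk inquired if this coach drafted that map.

5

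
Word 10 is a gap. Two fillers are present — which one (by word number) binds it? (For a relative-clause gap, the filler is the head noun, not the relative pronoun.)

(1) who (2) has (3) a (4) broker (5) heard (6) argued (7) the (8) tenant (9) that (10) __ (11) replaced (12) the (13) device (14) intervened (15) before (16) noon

8

The marked gap is inside the relative clause, the subject of "replaced".
Its filler is the head noun "tenant" (via "that"), at word 8.
(The other dependency links word 1 to a gap after word 5.)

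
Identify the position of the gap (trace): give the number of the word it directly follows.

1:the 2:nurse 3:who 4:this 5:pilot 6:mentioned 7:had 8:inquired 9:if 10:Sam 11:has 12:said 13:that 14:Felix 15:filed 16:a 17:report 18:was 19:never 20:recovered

6

The displaced element is "the nurse" (word 2).
It is linked across 1 clause boundary (Ø).
It functions as the subject of "inquired", so the gap sits immediately after word 6 ("mentioned").
Base order: This pilot mentioned that the nurse had inquired if Sam has said that Felix filed a report.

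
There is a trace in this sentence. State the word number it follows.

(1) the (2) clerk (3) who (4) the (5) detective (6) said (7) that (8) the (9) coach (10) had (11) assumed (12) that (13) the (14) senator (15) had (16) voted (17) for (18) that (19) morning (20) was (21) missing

17

The displaced element is "the clerk" (word 2).
It is linked across 2 clause boundaries (that → that).
It functions as the object of the preposition "for" of "voted", so the gap sits immediately after word 17 ("for").
Base order: The detective said that the coach had assumed that the senator had voted for the clerk that morning.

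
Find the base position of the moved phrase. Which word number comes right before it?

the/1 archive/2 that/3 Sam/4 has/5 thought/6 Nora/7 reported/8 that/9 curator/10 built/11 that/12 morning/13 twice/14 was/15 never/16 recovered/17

11

The displaced element is "the archive" (word 2).
It is linked across 2 clause boundaries (Ø → Ø).
It functions as the direct object of "built", so the gap sits immediately after word 11 ("built").
Base order: Sam has thought Nora reported that curator built the archive that morning twice.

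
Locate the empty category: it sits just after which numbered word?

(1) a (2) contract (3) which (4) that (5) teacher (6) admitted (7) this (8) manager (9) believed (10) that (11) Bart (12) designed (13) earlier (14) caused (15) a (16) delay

The displaced element is "a contract" (word 2).
It is linked across 2 clause boundaries (Ø → that).
It functions as the direct object of "designed", so the gap sits immediately after word 12 ("designed").
Base order: That teacher admitted this manager believed that Bart designed a contract earlier.

12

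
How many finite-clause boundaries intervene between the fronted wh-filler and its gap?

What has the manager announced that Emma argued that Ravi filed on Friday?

"what" is extracted from the object of "filed".
Boundaries crossed, outermost first: [that], [that] — 2 in total.

2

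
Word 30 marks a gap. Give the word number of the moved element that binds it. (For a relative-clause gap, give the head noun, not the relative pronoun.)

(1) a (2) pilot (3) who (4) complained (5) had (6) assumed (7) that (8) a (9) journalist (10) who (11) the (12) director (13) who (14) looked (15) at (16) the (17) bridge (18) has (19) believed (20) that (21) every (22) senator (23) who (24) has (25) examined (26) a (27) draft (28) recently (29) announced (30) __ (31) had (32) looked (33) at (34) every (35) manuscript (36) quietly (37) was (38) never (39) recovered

9

The gap at 30 is the subject of "looked", inside a relative clause.
The relative pronoun is "who" (word 10); it is bound by the head noun immediately before it.
Its filler is the head noun "journalist", at word 9.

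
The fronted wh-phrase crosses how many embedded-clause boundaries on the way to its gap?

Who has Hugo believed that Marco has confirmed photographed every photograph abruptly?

2

"who" is extracted from the subject of "photographed".
Boundaries crossed, outermost first: [that], [Ø] — 2 in total.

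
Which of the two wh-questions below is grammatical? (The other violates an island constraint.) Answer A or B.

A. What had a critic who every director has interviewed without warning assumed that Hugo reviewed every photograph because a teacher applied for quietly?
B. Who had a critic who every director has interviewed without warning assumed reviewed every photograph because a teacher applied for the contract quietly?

B

In A, the wh-phrase is extracted from inside an adjunct island (introduced by "because"), which blocks movement.
In B, the extraction path crosses only that-complement boundaries, which are transparent.
So B is grammatical.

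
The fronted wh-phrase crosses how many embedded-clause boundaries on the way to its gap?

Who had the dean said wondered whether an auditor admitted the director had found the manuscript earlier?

1

"who" is extracted from the subject of "wondered".
Boundaries crossed, outermost first: [Ø] — 1 in total.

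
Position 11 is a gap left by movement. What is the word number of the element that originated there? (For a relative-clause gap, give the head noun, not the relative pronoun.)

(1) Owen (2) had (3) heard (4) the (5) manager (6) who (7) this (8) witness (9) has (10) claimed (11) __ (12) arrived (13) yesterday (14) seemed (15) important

The gap at 11 is the subject of "arrived", inside a relative clause.
The relative pronoun is "who" (word 6); it is bound by the head noun immediately before it.
Its filler is the head noun "manager", at word 5.

5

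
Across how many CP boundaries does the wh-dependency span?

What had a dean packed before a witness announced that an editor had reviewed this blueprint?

0

"what" originates inside the matrix clause — no clause boundary is crossed.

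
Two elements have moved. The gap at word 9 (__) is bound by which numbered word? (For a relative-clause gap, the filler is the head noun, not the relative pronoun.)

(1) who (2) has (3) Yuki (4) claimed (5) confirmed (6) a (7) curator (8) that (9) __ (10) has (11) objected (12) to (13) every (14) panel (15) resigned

7

The marked gap is inside the relative clause, the subject of "objected".
Its filler is the head noun "curator" (via "that"), at word 7.
(The other dependency links word 1 to a gap after word 4.)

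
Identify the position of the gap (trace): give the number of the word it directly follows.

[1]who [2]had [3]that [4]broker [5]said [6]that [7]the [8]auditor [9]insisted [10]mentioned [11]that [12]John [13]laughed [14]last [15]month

The displaced element is "who" (word 1).
It is linked across 2 clause boundaries (that → Ø).
It functions as the subject of "mentioned", so the gap sits immediately after word 9 ("insisted").
Base order: That broker had said that the auditor insisted who mentioned that John laughed last month.

9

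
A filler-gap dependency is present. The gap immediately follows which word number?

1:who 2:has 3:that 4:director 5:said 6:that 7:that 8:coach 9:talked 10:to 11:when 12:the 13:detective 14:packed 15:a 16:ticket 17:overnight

10

The displaced element is "who" (word 1).
It is linked across 1 clause boundary (that).
It functions as the object of the preposition "to" of "talked", so the gap sits immediately after word 10 ("to").
Base order: That director has said that that coach talked to who when the detective packed a ticket overnight.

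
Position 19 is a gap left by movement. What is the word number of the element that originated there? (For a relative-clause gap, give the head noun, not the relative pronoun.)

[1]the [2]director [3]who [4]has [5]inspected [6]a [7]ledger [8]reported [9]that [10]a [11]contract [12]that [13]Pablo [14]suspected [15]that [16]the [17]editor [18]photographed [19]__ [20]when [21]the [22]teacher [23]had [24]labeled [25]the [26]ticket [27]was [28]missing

The gap at 19 is the object of "photographed", inside a relative clause.
The relative pronoun is "that" (word 12); it is bound by the head noun immediately before it.
Its filler is the head noun "contract", at word 11.

11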